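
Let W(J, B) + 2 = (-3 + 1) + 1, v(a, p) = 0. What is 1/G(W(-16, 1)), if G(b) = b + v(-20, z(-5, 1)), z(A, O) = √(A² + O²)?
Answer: -⅓ ≈ -0.33333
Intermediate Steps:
W(J, B) = -3 (W(J, B) = -2 + ((-3 + 1) + 1) = -2 + (-2 + 1) = -2 - 1 = -3)
G(b) = b (G(b) = b + 0 = b)
1/G(W(-16, 1)) = 1/(-3) = -⅓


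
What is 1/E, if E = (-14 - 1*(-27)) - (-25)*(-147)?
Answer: -1/3662 ≈ -0.00027307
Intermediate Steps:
E = -3662 (E = (-14 + 27) - 25*147 = 13 - 3675 = -3662)
1/E = 1/(-3662) = -1/3662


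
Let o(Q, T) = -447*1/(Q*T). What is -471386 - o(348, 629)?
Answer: -34394207955/72964 ≈ -4.7139e+5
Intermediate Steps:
o(Q, T) = -447/(Q*T)
-471386 - o(348, 629) = -471386 - (-447)/(348*629) = -471386 - 1*(-149/72964) = -471386 + 149/72964 = -34394207955/72964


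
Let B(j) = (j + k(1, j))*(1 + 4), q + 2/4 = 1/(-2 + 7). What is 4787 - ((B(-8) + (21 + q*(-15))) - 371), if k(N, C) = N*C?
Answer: 10425/2 ≈ 5212.5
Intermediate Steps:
k(N, C) = C*N
q = -3/10 (q = -½ + 1/(-2 + 7) = -½ + 1/5 = -½ + ⅕ = -3/10 ≈ -0.30000)
B(j) = 10*j (B(j) = (j + j*1)*(1 + 4) = (j + j)*5 = (2*j)*5 = 10*j)
4787 - ((B(-8) + (21 + q*(-15))) - 371) = 4787 - ((10*(-8) + (21 - 3/10*(-15))) - 371) = 4787 - ((-80 + (21 + 9/2)) - 371) = 4787 - ((-80 + 51/2) - 371) = 4787 - (-109/2 - 371) = 4787 - 1*(-851/2) = 4787 + 851/2 = 10425/2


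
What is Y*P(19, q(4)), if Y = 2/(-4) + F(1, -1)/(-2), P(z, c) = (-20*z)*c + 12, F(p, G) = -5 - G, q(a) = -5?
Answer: 2868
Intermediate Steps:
P(z, c) = 12 - 20*c*z (P(z, c) = -20*c*z + 12 = 12 - 20*c*z)
Y = 3/2 (Y = 2/(-4) + (-5 - 1*(-1))/(-2) = 2*(-¼) + (-5 + 1)*(-½) = -½ - 4*(-½) = -½ + 2 = 3/2 ≈ 1.5000)
Y*P(19, q(4)) = 3*(12 - 20*(-5)*19)/2 = 3*(12 + 1900)/2 = (3/2)*1912 = 2868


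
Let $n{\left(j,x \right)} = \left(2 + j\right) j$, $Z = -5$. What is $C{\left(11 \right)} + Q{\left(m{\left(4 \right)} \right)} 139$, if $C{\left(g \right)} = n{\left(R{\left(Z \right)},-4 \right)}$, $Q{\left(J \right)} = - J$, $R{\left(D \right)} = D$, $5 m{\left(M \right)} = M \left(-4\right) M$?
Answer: $\frac{8971}{5} \approx 1794.2$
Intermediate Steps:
$m{\left(M \right)} = - \frac{4 M^{2}}{5}$ ($m{\left(M \right)} = \frac{M \left(-4\right) M}{5} = \frac{- 4 M M}{5} = \frac{\left(-4\right) M^{2}}{5} = - \frac{4 M^{2}}{5}$)
$n{\left(j,x \right)} = j \left(2 + j\right)$
$C{\left(g \right)} = 15$ ($C{\left(g \right)} = - 5 \left(2 - 5\right) = \left(-5\right) \left(-3\right) = 15$)
$C{\left(11 \right)} + Q{\left(m{\left(4 \right)} \right)} 139 = 15 + - \frac{\left(-4\right) 4^{2}}{5} \cdot 139 = 15 + - \frac{\left(-4\right) 16}{5} \cdot 139 = 15 + \left(-1\right) \left(- \frac{64}{5}\right) 139 = 15 + \frac{64}{5} \cdot 139 = 15 + \frac{8896}{5} = \frac{8971}{5}$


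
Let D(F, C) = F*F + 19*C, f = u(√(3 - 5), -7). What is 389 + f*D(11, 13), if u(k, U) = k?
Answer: 389 + 368*I*√2 ≈ 389.0 + 520.43*I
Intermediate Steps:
f = I*√2 (f = √(3 - 5) = √(-2) = I*√2 ≈ 1.4142*I)
D(F, C) = F² + 19*C
389 + f*D(11, 13) = 389 + (I*√2)*(11² + 19*13) = 389 + (I*√2)*(121 + 247) = 389 + (I*√2)*368 = 389 + 368*I*√2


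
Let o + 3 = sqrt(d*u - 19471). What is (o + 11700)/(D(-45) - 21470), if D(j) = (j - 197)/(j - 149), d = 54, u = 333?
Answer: -1134609/2082469 - 97*I*sqrt(1489)/2082469 ≈ -0.54484 - 0.0017974*I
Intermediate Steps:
o = -3 + I*sqrt(1489) (o = -3 + sqrt(54*333 - 19471) = -3 + sqrt(17982 - 19471) = -3 + sqrt(-1489) = -3 + I*sqrt(1489) ≈ -3.0 + 38.588*I)
D(j) = (-197 + j)/(-149 + j)
(o + 11700)/(D(-45) - 21470) = ((-3 + I*sqrt(1489)) + 11700)/((-197 - 45)/(-149 - 45) - 21470) = (11697 + I*sqrt(1489))/(-242/(-194) - 21470) = (11697 + I*sqrt(1489))/(-1/194*(-242) - 21470) = (11697 + I*sqrt(1489))/(121/97 - 21470) = (11697 + I*sqrt(1489))/(-2082469/97) = (11697 + I*sqrt(1489))*(-97/2082469) = -1134609/2082469 - 97*I*sqrt(1489)/2082469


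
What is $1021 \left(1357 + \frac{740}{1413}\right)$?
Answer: $\frac{1958462801}{1413} \approx 1.386 \cdot 10^{6}$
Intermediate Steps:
$1021 \left(1357 + \frac{740}{1413}\right) = 1021 \cdot \frac{1918181}{1413} = \frac{1958462801}{1413}$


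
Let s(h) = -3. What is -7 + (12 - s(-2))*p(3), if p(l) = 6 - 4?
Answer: 23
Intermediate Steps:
p(l) = 2
-7 + (12 - s(-2))*p(3) = -7 + (12 - 1*(-3))*2 = -7 + (12 + 3)*2 = -7 + 15*2 = -7 + 30 = 23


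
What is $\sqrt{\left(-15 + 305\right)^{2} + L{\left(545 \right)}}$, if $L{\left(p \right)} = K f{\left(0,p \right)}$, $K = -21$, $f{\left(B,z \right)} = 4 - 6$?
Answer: $\sqrt{84142} \approx 290.07$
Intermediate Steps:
$f{\left(B,z \right)} = -2$ ($f{\left(B,z \right)} = 4 - 6 = -2$)
$L{\left(p \right)} = 42$ ($L{\left(p \right)} = \left(-21\right) \left(-2\right) = 42$)
$\sqrt{\left(-15 + 305\right)^{2} + L{\left(545 \right)}} = \sqrt{\left(-15 + 305\right)^{2} + 42} = \sqrt{290^{2} + 42} = \sqrt{84100 + 42} = \sqrt{84142}$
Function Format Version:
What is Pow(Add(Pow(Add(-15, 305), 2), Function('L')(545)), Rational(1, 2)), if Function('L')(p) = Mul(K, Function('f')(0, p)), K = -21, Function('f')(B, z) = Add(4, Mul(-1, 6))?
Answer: Pow(84142, Rational(1, 2)) ≈ 290.07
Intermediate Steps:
Function('f')(B, z) = -2 (Function('f')(B, z) = Add(4, -6) = -2)
Function('L')(p) = 42 (Function('L')(p) = Mul(-21, -2) = 42)
Pow(Add(Pow(Add(-15, 305), 2), Function('L')(545)), Rational(1, 2)) = Pow(Add(Pow(Add(-15, 305), 2), 42), Rational(1, 2)) = Pow(Add(Pow(290, 2), 42), Rational(1, 2)) = Pow(Add(84100, 42), Rational(1, 2)) = Pow(84142, Rational(1, 2))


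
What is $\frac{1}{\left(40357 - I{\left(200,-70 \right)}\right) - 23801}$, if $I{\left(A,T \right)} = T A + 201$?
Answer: $\frac{1}{30355} \approx 3.2943 \cdot 10^{-5}$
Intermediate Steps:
$I{\left(A,T \right)} = 201 + A T$ ($I{\left(A,T \right)} = A T + 201 = 201 + A T$)
$\frac{1}{\left(40357 - I{\left(200,-70 \right)}\right) - 23801} = \frac{1}{\left(40357 - \left(201 + 200 \left(-70\right)\right)\right) - 23801} = \frac{1}{\left(40357 - \left(201 - 14000\right)\right) - 23801} = \frac{1}{\left(40357 - -13799\right) - 23801} = \frac{1}{\left(40357 + 13799\right) - 23801} = \frac{1}{54156 - 23801} = \frac{1}{30355}$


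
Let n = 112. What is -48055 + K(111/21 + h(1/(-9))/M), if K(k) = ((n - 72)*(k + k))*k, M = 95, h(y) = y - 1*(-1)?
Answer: -328199070779/7164045 ≈ -45812.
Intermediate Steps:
h(y) = 1 + y (h(y) = y + 1 = 1 + y)
K(k) = 80*k² (K(k) = ((112 - 72)*(k + k))*k = (40*(2*k))*k = (80*k)*k = 80*k²)
-48055 + K(111/21 + h(1/(-9))/M) = -48055 + 80*(111/21 + (1 + 1/(-9))/95)² = -48055 + 80*(111*(1/21) + (1 - ⅑)*(1/95))² = -48055 + 80*(37/7 + (8/9)*(1/95))² = -48055 + 80*(37/7 + 8/855)² = -48055 + 80*(31691/5985)² = -48055 + 80*(1004319481/35820225) = -48055 + 16069111696/7164045 = -328199070779/7164045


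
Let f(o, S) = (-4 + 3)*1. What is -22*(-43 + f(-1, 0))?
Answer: 968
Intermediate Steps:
f(o, S) = -1 (f(o, S) = -1*1 = -1)
-22*(-43 + f(-1, 0)) = -22*(-43 - 1) = -22*(-44) = 968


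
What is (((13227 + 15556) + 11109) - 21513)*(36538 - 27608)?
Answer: 164124470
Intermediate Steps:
(((13227 + 15556) + 11109) - 21513)*(36538 - 27608) = ((28783 + 11109) - 21513)*8930 = (39892 - 21513)*8930 = 18379*8930 = 164124470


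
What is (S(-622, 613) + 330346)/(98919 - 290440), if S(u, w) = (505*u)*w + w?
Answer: 192218471/191521 ≈ 1003.6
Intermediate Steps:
S(u, w) = w + 505*u*w (S(u, w) = 505*u*w + w = w + 505*u*w)
(S(-622, 613) + 330346)/(98919 - 290440) = (613*(1 + 505*(-622)) + 330346)/(98919 - 290440) = (613*(1 - 314110) + 330346)/(-191521) = (613*(-314109) + 330346)*(-1/191521) = (-192548817 + 330346)*(-1/191521) = -192218471*(-1/191521) = 192218471/191521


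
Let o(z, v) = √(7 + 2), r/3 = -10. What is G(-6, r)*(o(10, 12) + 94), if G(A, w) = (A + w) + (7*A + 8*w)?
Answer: -30846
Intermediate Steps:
r = -30 (r = 3*(-10) = -30)
o(z, v) = 3 (o(z, v) = √9 = 3)
G(A, w) = 8*A + 9*w
G(-6, r)*(o(10, 12) + 94) = (8*(-6) + 9*(-30))*(3 + 94) = (-48 - 270)*97 = -318*97 = -30846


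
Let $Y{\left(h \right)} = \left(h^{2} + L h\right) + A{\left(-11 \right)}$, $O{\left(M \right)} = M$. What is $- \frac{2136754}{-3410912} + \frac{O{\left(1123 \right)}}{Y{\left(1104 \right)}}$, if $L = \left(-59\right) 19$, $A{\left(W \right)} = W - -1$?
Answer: $\frac{9073378109}{16012526384} \approx 0.56664$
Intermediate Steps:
$A{\left(W \right)} = 1 + W$ ($A{\left(W \right)} = W + 1 = 1 + W$)
$L = -1121$
$Y{\left(h \right)} = -10 + h^{2} - 1121 h$ ($Y{\left(h \right)} = \left(h^{2} - 1121 h\right) + \left(1 - 11\right) = \left(h^{2} - 1121 h\right) - 10 = -10 + h^{2} - 1121 h$)
$- \frac{2136754}{-3410912} + \frac{O{\left(1123 \right)}}{Y{\left(1104 \right)}} = - \frac{2136754}{-3410912} + \frac{1123}{-10 + 1104^{2} - 1237584} = \left(-2136754\right) \left(- \frac{1}{3410912}\right) + \frac{1123}{-10 + 1218816 - 1237584} = \frac{1068377}{1705456} + \frac{1123}{-18778} = \frac{1068377}{1705456} + 1123 \left(- \frac{1}{18778}\right) = \frac{1068377}{1705456} - \frac{1123}{18778} = \frac{9073378109}{16012526384}$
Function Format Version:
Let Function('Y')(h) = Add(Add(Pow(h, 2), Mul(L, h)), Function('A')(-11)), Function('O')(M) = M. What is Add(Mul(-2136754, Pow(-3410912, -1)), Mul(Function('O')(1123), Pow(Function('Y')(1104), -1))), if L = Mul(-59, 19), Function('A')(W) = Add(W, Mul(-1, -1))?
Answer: Rational(9073378109, 16012526384) ≈ 0.56664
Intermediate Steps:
Function('A')(W) = Add(1, W) (Function('A')(W) = Add(W, 1) = Add(1, W))
L = -1121
Function('Y')(h) = Add(-10, Pow(h, 2), Mul(-1121, h)) (Function('Y')(h) = Add(Add(Pow(h, 2), Mul(-1121, h)), Add(1, -11)) = Add(Add(Pow(h, 2), Mul(-1121, h)), -10) = Add(-10, Pow(h, 2), Mul(-1121, h)))
Add(Mul(-2136754, Pow(-3410912, -1)), Mul(Function('O')(1123), Pow(Function('Y')(1104), -1))) = Add(Mul(-2136754, Pow(-3410912, -1)), Mul(1123, Pow(Add(-10, Pow(1104, 2), Mul(-1121, 1104)), -1))) = Add(Mul(-2136754, Rational(-1, 3410912)), Mul(1123, Pow(Add(-10, 1218816, -1237584), -1))) = Add(Rational(1068377, 1705456), Mul(1123, Pow(-18778, -1))) = Add(Rational(1068377, 1705456), Mul(1123, Rational(-1, 18778))) = Add(Rational(1068377, 1705456), Rational(-1123, 18778)) = Rational(9073378109, 16012526384)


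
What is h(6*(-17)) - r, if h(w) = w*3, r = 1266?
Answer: -1572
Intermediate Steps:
h(w) = 3*w
h(6*(-17)) - r = 3*(6*(-17)) - 1*1266 = 3*(-102) - 1266 = -306 - 1266 = -1572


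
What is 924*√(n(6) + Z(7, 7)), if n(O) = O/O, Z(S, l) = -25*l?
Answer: 924*I*√174 ≈ 12188.0*I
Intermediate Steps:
n(O) = 1
924*√(n(6) + Z(7, 7)) = 924*√(1 - 25*7) = 924*√(1 - 175) = 924*√(-174) = 924*(I*√174) = 924*I*√174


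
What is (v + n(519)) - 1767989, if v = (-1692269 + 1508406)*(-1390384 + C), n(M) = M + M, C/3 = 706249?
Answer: -133920773220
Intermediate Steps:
C = 2118747 (C = 3*706249 = 2118747)
n(M) = 2*M
v = -133919006269 (v = (-1692269 + 1508406)*(-1390384 + 2118747) = -183863*728363 = -133919006269)
(v + n(519)) - 1767989 = (-133919006269 + 2*519) - 1767989 = (-133919006269 + 1038) - 1767989 = -133919005231 - 1767989 = -133920773220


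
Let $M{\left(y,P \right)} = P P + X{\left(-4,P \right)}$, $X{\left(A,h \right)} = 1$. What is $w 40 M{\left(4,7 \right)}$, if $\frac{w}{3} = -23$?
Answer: $-138000$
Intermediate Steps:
$w = -69$ ($w = 3 \left(-23\right) = -69$)
$M{\left(y,P \right)} = 1 + P^{2}$ ($M{\left(y,P \right)} = P P + 1 = P^{2} + 1 = 1 + P^{2}$)
$w 40 M{\left(4,7 \right)} = \left(-69\right) 40 \left(1 + 7^{2}\right) = - 2760 \left(1 + 49\right) = \left(-2760\right) 50 = -138000$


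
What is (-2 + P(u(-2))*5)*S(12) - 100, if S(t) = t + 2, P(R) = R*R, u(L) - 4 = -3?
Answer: -58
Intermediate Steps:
u(L) = 1 (u(L) = 4 - 3 = 1)
P(R) = R²
S(t) = 2 + t
(-2 + P(u(-2))*5)*S(12) - 100 = (-2 + 1²*5)*(2 + 12) - 100 = (-2 + 1*5)*14 - 100 = (-2 + 5)*14 - 100 = 3*14 - 100 = 42 - 100 = -58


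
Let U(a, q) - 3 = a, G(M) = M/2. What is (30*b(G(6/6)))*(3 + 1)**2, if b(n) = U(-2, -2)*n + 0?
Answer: 240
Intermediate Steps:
G(M) = M/2 (G(M) = M*(1/2) = M/2)
U(a, q) = 3 + a
b(n) = n (b(n) = (3 - 2)*n + 0 = 1*n + 0 = n + 0 = n)
(30*b(G(6/6)))*(3 + 1)**2 = (30*((6/6)/2))*(3 + 1)**2 = (30*((6*(1/6))/2))*4**2 = (30*((1/2)*1))*16 = (30*(1/2))*16 = 15*16 = 240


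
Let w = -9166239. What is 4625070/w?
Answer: -1541690/3055413 ≈ -0.50458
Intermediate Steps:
4625070/w = 4625070/(-9166239) = 4625070*(-1/9166239) = -1541690/3055413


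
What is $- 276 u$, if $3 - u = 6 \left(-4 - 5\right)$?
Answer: $-15732$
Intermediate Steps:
$u = 57$ ($u = 3 - 6 \left(-4 - 5\right) = 3 - 6 \left(-9\right) = 3 - -54 = 3 + 54 = 57$)
$- 276 u = \left(-276\right) 57 = -15732$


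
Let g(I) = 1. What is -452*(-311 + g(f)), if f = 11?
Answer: 140120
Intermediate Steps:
-452*(-311 + g(f)) = -452*(-311 + 1) = -452*(-310) = 140120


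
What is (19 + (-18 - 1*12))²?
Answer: 121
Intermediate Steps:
(19 + (-18 - 1*12))² = (19 + (-18 - 12))² = (19 - 30)² = (-11)² = 121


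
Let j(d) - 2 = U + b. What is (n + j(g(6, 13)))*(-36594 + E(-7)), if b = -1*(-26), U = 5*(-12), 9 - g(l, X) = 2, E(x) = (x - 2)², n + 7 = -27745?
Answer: 1014477192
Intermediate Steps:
n = -27752 (n = -7 - 27745 = -27752)
E(x) = (-2 + x)²
g(l, X) = 7 (g(l, X) = 9 - 1*2 = 9 - 2 = 7)
U = -60
b = 26
j(d) = -32 (j(d) = 2 + (-60 + 26) = 2 - 34 = -32)
(n + j(g(6, 13)))*(-36594 + E(-7)) = (-27752 - 32)*(-36594 + (-2 - 7)²) = -27784*(-36594 + (-9)²) = -27784*(-36594 + 81) = -27784*(-36513) = 1014477192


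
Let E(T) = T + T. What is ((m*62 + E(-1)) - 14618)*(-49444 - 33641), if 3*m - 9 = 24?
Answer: 1158038730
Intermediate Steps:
m = 11 (m = 3 + (⅓)*24 = 3 + 8 = 11)
E(T) = 2*T
((m*62 + E(-1)) - 14618)*(-49444 - 33641) = ((11*62 + 2*(-1)) - 14618)*(-49444 - 33641) = ((682 - 2) - 14618)*(-83085) = (680 - 14618)*(-83085) = -13938*(-83085) = 1158038730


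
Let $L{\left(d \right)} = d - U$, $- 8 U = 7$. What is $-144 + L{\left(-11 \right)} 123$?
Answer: $- \frac{11115}{8} \approx -1389.4$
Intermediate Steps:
$U = - \frac{7}{8}$ ($U = \left(- \frac{1}{8}\right) 7 = - \frac{7}{8} \approx -0.875$)
$L{\left(d \right)} = \frac{7}{8} + d$ ($L{\left(d \right)} = d - - \frac{7}{8} = d + \frac{7}{8} = \frac{7}{8} + d$)
$-144 + L{\left(-11 \right)} 123 = -144 + \left(\frac{7}{8} - 11\right) 123 = -144 - \frac{9963}{8} = - \frac{11115}{8}$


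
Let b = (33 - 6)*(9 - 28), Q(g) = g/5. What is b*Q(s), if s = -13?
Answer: 6669/5 ≈ 1333.8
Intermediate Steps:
Q(g) = g/5
b = -513 (b = 27*(-19) = -513)
b*Q(s) = -513*(-13)/5 = -513*(-13/5) = 6669/5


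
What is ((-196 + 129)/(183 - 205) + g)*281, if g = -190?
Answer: -1155753/22 ≈ -52534.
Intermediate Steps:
((-196 + 129)/(183 - 205) + g)*281 = ((-196 + 129)/(183 - 205) - 190)*281 = (-67/(-22) - 190)*281 = (-67*(-1/22) - 190)*281 = (67/22 - 190)*281 = -4113/22*281 = -1155753/22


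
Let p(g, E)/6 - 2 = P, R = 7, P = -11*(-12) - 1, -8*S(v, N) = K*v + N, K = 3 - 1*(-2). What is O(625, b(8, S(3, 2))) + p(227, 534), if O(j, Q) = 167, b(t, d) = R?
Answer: 965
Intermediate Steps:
K = 5 (K = 3 + 2 = 5)
S(v, N) = -5*v/8 - N/8 (S(v, N) = -(5*v + N)/8 = -(N + 5*v)/8 = -5*v/8 - N/8)
P = 131 (P = 132 - 1 = 131)
p(g, E) = 798 (p(g, E) = 12 + 6*131 = 12 + 786 = 798)
b(t, d) = 7
O(625, b(8, S(3, 2))) + p(227, 534) = 167 + 798 = 965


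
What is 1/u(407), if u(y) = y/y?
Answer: 1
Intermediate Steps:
u(y) = 1
1/u(407) = 1/1 = 1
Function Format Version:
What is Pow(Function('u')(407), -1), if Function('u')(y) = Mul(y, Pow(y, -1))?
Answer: 1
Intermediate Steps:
Function('u')(y) = 1
Pow(Function('u')(407), -1) = Pow(1, -1) = 1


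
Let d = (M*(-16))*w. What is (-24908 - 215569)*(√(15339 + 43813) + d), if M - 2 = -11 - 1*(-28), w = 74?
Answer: 5409770592 - 961908*√3697 ≈ 5.3513e+9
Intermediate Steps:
M = 19 (M = 2 + (-11 - 1*(-28)) = 2 + (-11 + 28) = 2 + 17 = 19)
d = -22496 (d = (19*(-16))*74 = -304*74 = -22496)
(-24908 - 215569)*(√(15339 + 43813) + d) = (-24908 - 215569)*(√(15339 + 43813) - 22496) = -240477*(√59152 - 22496) = -240477*(4*√3697 - 22496) = -240477*(-22496 + 4*√3697) = 5409770592 - 961908*√3697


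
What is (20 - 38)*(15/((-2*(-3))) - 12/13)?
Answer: -369/13 ≈ -28.385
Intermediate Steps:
(20 - 38)*(15/((-2*(-3))) - 12/13) = -18*(15/6 - 12*1/13) = -18*(15*(⅙) - 12/13) = -18*(5/2 - 12/13) = -18*41/26 = -369/13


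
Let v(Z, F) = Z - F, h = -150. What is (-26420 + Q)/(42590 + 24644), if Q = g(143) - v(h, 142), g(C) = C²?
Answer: -5679/67234 ≈ -0.084466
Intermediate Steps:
Q = 20741 (Q = 143² - (-150 - 1*142) = 20449 - (-150 - 142) = 20449 - 1*(-292) = 20449 + 292 = 20741)
(-26420 + Q)/(42590 + 24644) = (-26420 + 20741)/(42590 + 24644) = -5679/67234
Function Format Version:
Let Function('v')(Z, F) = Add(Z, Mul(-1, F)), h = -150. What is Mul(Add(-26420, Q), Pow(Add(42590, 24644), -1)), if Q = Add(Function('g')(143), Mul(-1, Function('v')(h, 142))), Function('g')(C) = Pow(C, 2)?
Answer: Rational(-5679, 67234) ≈ -0.084466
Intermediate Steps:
Q = 20741 (Q = Add(Pow(143, 2), Mul(-1, Add(-150, Mul(-1, 142)))) = Add(20449, Mul(-1, Add(-150, -142))) = Add(20449, Mul(-1, -292)) = Add(20449, 292) = 20741)
Mul(Add(-26420, Q), Pow(Add(42590, 24644), -1)) = Mul(Add(-26420, 20741), Pow(Add(42590, 24644), -1)) = Mul(-5679, Pow(67234, -1)) = Mul(-5679, Rational(1, 67234)) = Rational(-5679, 67234)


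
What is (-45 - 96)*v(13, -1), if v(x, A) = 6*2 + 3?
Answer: -2115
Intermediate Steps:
v(x, A) = 15 (v(x, A) = 12 + 3 = 15)
(-45 - 96)*v(13, -1) = (-45 - 96)*15 = -141*15 = -2115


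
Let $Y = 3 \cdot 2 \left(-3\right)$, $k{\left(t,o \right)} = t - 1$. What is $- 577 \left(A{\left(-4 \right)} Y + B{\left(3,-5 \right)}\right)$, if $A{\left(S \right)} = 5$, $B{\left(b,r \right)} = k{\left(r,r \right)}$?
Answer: $55392$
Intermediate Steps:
$k{\left(t,o \right)} = -1 + t$ ($k{\left(t,o \right)} = t - 1 = -1 + t$)
$B{\left(b,r \right)} = -1 + r$
$Y = -18$ ($Y = 6 \left(-3\right) = -18$)
$- 577 \left(A{\left(-4 \right)} Y + B{\left(3,-5 \right)}\right) = - 577 \left(5 \left(-18\right) - 6\right) = - 577 \left(-90 - 6\right) = \left(-577\right) \left(-96\right) = 55392$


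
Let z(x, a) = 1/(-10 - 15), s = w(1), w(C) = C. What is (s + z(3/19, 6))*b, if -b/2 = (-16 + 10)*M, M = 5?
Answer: 288/5 ≈ 57.600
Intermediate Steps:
s = 1
b = 60 (b = -2*(-16 + 10)*5 = -(-12)*5 = -2*(-30) = 60)
z(x, a) = -1/25 (z(x, a) = 1/(-25) = -1/25)
(s + z(3/19, 6))*b = (1 - 1/25)*60 = (24/25)*60 = 288/5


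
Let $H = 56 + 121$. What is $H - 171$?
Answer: $6$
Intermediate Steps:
$H = 177$
$H - 171 = 177 - 171 = 6$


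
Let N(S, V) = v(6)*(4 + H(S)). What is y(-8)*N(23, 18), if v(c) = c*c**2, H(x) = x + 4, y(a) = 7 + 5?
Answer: 80352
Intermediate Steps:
y(a) = 12
H(x) = 4 + x
v(c) = c**3
N(S, V) = 1728 + 216*S (N(S, V) = 6**3*(4 + (4 + S)) = 216*(8 + S) = 1728 + 216*S)
y(-8)*N(23, 18) = 12*(1728 + 216*23) = 12*(1728 + 4968) = 12*6696 = 80352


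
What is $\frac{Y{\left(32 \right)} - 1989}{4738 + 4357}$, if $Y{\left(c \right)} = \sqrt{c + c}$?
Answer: $- \frac{1981}{9095} \approx -0.21781$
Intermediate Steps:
$Y{\left(c \right)} = \sqrt{2} \sqrt{c}$ ($Y{\left(c \right)} = \sqrt{2 c} = \sqrt{2} \sqrt{c}$)
$\frac{Y{\left(32 \right)} - 1989}{4738 + 4357} = \frac{\sqrt{2} \sqrt{32} - 1989}{4738 + 4357} = \frac{\sqrt{2} \cdot 4 \sqrt{2} - 1989}{9095} = \left(8 - 1989\right) \frac{1}{9095} = \left(-1981\right) \frac{1}{9095} = - \frac{1981}{9095}$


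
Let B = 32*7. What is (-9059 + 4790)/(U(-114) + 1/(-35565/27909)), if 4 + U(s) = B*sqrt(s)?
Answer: 2870694023385/803906875124329 + 134393198402400*I*sqrt(114)/803906875124329 ≈ 0.0035709 + 1.7849*I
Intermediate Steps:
B = 224
U(s) = -4 + 224*sqrt(s)
(-9059 + 4790)/(U(-114) + 1/(-35565/27909)) = (-9059 + 4790)/((-4 + 224*sqrt(-114)) + 1/(-35565/27909)) = -4269/((-4 + 224*(I*sqrt(114))) + 1/(-35565*1/27909)) = -4269/((-4 + 224*I*sqrt(114)) + 1/(-11855/9303)) = -4269/((-4 + 224*I*sqrt(114)) - 9303/11855) = -4269/(-56723/11855 + 224*I*sqrt(114))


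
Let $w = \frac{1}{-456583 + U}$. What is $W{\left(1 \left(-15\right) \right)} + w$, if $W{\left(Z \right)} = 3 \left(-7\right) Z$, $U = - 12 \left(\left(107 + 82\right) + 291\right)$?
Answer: $\frac{145638044}{462343} \approx 315.0$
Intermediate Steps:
$U = -5760$ ($U = - 12 \left(189 + 291\right) = \left(-12\right) 480 = -5760$)
$W{\left(Z \right)} = - 21 Z$
$w = - \frac{1}{462343}$ ($w = \frac{1}{-456583 - 5760} = \frac{1}{-462343} = - \frac{1}{462343} \approx -2.1629 \cdot 10^{-6}$)
$W{\left(1 \left(-15\right) \right)} + w = - 21 \cdot 1 \left(-15\right) - \frac{1}{462343} = \left(-21\right) \left(-15\right) - \frac{1}{462343} = 315 - \frac{1}{462343} = \frac{145638044}{462343}$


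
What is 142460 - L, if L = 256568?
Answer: -114108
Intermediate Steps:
142460 - L = 142460 - 1*256568 = 142460 - 256568 = -114108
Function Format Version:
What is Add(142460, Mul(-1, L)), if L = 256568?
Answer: -114108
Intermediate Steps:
Add(142460, Mul(-1, L)) = Add(142460, Mul(-1, 256568)) = Add(142460, -256568) = -114108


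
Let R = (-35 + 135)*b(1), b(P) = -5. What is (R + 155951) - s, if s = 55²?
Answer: 152426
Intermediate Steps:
R = -500 (R = (-35 + 135)*(-5) = 100*(-5) = -500)
s = 3025
(R + 155951) - s = (-500 + 155951) - 1*3025 = 155451 - 3025 = 152426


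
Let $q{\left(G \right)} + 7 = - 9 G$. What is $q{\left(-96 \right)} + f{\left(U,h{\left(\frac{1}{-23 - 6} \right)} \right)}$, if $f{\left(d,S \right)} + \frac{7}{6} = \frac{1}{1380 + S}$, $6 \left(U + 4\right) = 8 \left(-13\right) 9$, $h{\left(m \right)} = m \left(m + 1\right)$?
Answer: $\frac{2979719783}{3481656} \approx 855.83$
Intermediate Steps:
$h{\left(m \right)} = m \left(1 + m\right)$
$q{\left(G \right)} = -7 - 9 G$
$U = -160$ ($U = -4 + \frac{8 \left(-13\right) 9}{6} = -4 + \frac{\left(-104\right) 9}{6} = -4 + \frac{1}{6} \left(-936\right) = -4 - 156 = -160$)
$f{\left(d,S \right)} = - \frac{7}{6} + \frac{1}{1380 + S}$
$q{\left(-96 \right)} + f{\left(U,h{\left(\frac{1}{-23 - 6} \right)} \right)} = \left(-7 - -864\right) + \frac{-9654 - 7 \frac{1 + \frac{1}{-23 - 6}}{-23 - 6}}{6 \left(1380 + \frac{1 + \frac{1}{-23 - 6}}{-23 - 6}\right)} = \left(-7 + 864\right) + \frac{-9654 - 7 \frac{1 + \frac{1}{-29}}{-29}}{6 \left(1380 + \frac{1 + \frac{1}{-29}}{-29}\right)} = 857 + \frac{-9654 - 7 \left(- \frac{1 - \frac{1}{29}}{29}\right)}{6 \left(1380 - \frac{1 - \frac{1}{29}}{29}\right)} = 857 + \frac{-9654 - 7 \left(\left(- \frac{1}{29}\right) \frac{28}{29}\right)}{6 \left(1380 - \frac{28}{841}\right)} = 857 + \frac{-9654 - - \frac{196}{841}}{6 \left(1380 - \frac{28}{841}\right)} = 857 + \frac{-9654 + \frac{196}{841}}{6 \cdot \frac{1160552}{841}} = 857 + \frac{1}{6} \cdot \frac{841}{1160552} \left(- \frac{8118818}{841}\right) = 857 - \frac{4059409}{3481656} = \frac{2979719783}{3481656}$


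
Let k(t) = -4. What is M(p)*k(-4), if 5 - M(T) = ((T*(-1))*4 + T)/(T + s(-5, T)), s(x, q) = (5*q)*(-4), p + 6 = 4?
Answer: -368/19 ≈ -19.368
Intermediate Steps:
p = -2 (p = -6 + 4 = -2)
s(x, q) = -20*q
M(T) = 92/19 (M(T) = 5 - ((T*(-1))*4 + T)/(T - 20*T) = 5 - (-T*4 + T)/((-19*T)) = 5 - (-4*T + T)*(-1/(19*T)) = 5 - (-3*T)*(-1/(19*T)) = 5 - 1*3/19 = 5 - 3/19 = 92/19)
M(p)*k(-4) = (92/19)*(-4) = -368/19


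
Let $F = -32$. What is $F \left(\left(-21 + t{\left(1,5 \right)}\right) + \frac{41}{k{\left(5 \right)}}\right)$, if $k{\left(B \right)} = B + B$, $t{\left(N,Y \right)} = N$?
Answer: $\frac{2544}{5} \approx 508.8$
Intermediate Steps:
$k{\left(B \right)} = 2 B$
$F \left(\left(-21 + t{\left(1,5 \right)}\right) + \frac{41}{k{\left(5 \right)}}\right) = - 32 \left(\left(-21 + 1\right) + \frac{41}{2 \cdot 5}\right) = - 32 \left(-20 + \frac{41}{10}\right) = \left(-32\right) \left(- \frac{159}{10}\right) = \frac{2544}{5}$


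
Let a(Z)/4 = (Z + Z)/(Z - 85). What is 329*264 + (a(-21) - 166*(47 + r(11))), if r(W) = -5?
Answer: 4233936/53 ≈ 79886.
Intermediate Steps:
a(Z) = 8*Z/(-85 + Z) (a(Z) = 4*((Z + Z)/(Z - 85)) = 4*((2*Z)/(-85 + Z)) = 4*(2*Z/(-85 + Z)) = 8*Z/(-85 + Z))
329*264 + (a(-21) - 166*(47 + r(11))) = 329*264 + (8*(-21)/(-85 - 21) - 166*(47 - 5)) = 86856 + (8*(-21)/(-106) - 166*42) = 86856 + (8*(-21)*(-1/106) - 6972) = 86856 + (84/53 - 6972) = 86856 - 369432/53 = 4233936/53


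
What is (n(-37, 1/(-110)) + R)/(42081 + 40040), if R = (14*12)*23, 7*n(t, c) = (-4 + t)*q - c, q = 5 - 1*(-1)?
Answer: 2948221/63233170 ≈ 0.046625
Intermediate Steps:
q = 6 (q = 5 + 1 = 6)
n(t, c) = -24/7 - c/7 + 6*t/7 (n(t, c) = ((-4 + t)*6 - c)/7 = ((-24 + 6*t) - c)/7 = (-24 - c + 6*t)/7 = -24/7 - c/7 + 6*t/7)
R = 3864 (R = 168*23 = 3864)
(n(-37, 1/(-110)) + R)/(42081 + 40040) = ((-24/7 - ⅐/(-110) + (6/7)*(-37)) + 3864)/(42081 + 40040) = ((-24/7 - ⅐*(-1/110) - 222/7) + 3864)/82121 = ((-24/7 + 1/770 - 222/7) + 3864)*(1/82121) = (-27059/770 + 3864)*(1/82121) = (2948221/770)*(1/82121) = 2948221/63233170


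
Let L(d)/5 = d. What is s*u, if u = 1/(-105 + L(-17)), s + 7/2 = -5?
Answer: 17/380 ≈ 0.044737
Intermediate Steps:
s = -17/2 (s = -7/2 - 5 = -17/2 ≈ -8.5000)
L(d) = 5*d
u = -1/190 (u = 1/(-105 + 5*(-17)) = 1/(-105 - 85) = 1/(-190) = -1/190 ≈ -0.0052632)
s*u = -17/2*(-1/190) = 17/380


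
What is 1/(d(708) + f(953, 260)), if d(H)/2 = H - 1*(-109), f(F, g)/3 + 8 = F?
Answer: 1/4469 ≈ 0.00022376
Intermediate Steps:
f(F, g) = -24 + 3*F
d(H) = 218 + 2*H (d(H) = 2*(H - 1*(-109)) = 2*(H + 109) = 2*(109 + H) = 218 + 2*H)
1/(d(708) + f(953, 260)) = 1/((218 + 2*708) + (-24 + 3*953)) = 1/((218 + 1416) + (-24 + 2859)) = 1/(1634 + 2835) = 1/4469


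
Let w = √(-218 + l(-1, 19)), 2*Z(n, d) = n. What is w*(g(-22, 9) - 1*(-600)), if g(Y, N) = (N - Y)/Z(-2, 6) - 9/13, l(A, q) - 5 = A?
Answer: 7388*I*√214/13 ≈ 8313.6*I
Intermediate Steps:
Z(n, d) = n/2
l(A, q) = 5 + A
g(Y, N) = -9/13 + Y - N (g(Y, N) = (N - Y)/(((½)*(-2))) - 9/13 = (N - Y)/(-1) - 9*1/13 = (N - Y)*(-1) - 9/13 = (Y - N) - 9/13 = -9/13 + Y - N)
w = I*√214 (w = √(-218 + (5 - 1)) = √(-218 + 4) = √(-214) = I*√214 ≈ 14.629*I)
w*(g(-22, 9) - 1*(-600)) = (I*√214)*((-9/13 - 22 - 1*9) - 1*(-600)) = (I*√214)*((-9/13 - 22 - 9) + 600) = (I*√214)*(-412/13 + 600) = (I*√214)*(7388/13) = 7388*I*√214/13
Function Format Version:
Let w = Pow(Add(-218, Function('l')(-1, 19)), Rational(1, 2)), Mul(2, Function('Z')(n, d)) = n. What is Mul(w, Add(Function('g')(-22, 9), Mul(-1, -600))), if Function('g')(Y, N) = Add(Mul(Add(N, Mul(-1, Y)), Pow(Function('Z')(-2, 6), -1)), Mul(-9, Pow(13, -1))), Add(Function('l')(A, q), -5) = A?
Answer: Mul(Rational(7388, 13), I, Pow(214, Rational(1, 2))) ≈ Mul(8313.6, I)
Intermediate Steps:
Function('Z')(n, d) = Mul(Rational(1, 2), n)
Function('l')(A, q) = Add(5, A)
Function('g')(Y, N) = Add(Rational(-9, 13), Y, Mul(-1, N)) (Function('g')(Y, N) = Add(Mul(Add(N, Mul(-1, Y)), Pow(Mul(Rational(1, 2), -2), -1)), Mul(-9, Pow(13, -1))) = Add(Mul(Add(N, Mul(-1, Y)), Pow(-1, -1)), Mul(-9, Rational(1, 13))) = Add(Mul(Add(N, Mul(-1, Y)), -1), Rational(-9, 13)) = Add(Add(Y, Mul(-1, N)), Rational(-9, 13)) = Add(Rational(-9, 13), Y, Mul(-1, N)))
w = Mul(I, Pow(214, Rational(1, 2))) (w = Pow(Add(-218, Add(5, -1)), Rational(1, 2)) = Pow(Add(-218, 4), Rational(1, 2)) = Pow(-214, Rational(1, 2)) = Mul(I, Pow(214, Rational(1, 2))) ≈ Mul(14.629, I))
Mul(w, Add(Function('g')(-22, 9), Mul(-1, -600))) = Mul(Mul(I, Pow(214, Rational(1, 2))), Add(Add(Rational(-9, 13), -22, Mul(-1, 9)), Mul(-1, -600))) = Mul(Mul(I, Pow(214, Rational(1, 2))), Add(Add(Rational(-9, 13), -22, -9), 600)) = Mul(Mul(I, Pow(214, Rational(1, 2))), Add(Rational(-412, 13), 600)) = Mul(Mul(I, Pow(214, Rational(1, 2))), Rational(7388, 13)) = Mul(Rational(7388, 13), I, Pow(214, Rational(1, 2)))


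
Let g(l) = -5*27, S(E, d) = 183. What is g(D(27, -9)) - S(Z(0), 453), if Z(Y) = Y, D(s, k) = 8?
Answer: -318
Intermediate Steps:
g(l) = -135
g(D(27, -9)) - S(Z(0), 453) = -135 - 1*183 = -135 - 183 = -318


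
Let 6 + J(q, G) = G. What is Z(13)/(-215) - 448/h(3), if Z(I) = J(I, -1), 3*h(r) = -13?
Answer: 289051/2795 ≈ 103.42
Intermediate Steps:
J(q, G) = -6 + G
h(r) = -13/3 (h(r) = (1/3)*(-13) = -13/3)
Z(I) = -7 (Z(I) = -6 - 1 = -7)
Z(13)/(-215) - 448/h(3) = -7/(-215) - 448/(-13/3) = -7*(-1/215) - 448*(-3/13) = 7/215 + 1344/13 = 289051/2795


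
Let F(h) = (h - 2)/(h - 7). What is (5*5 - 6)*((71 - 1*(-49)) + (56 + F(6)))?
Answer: 3268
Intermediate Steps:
F(h) = (-2 + h)/(-7 + h)
(5*5 - 6)*((71 - 1*(-49)) + (56 + F(6))) = (5*5 - 6)*((71 - 1*(-49)) + (56 + (-2 + 6)/(-7 + 6))) = (25 - 6)*((71 + 49) + (56 + 4/(-1))) = 19*(120 + (56 - 1*4)) = 19*(120 + (56 - 4)) = 19*(120 + 52) = 19*172 = 3268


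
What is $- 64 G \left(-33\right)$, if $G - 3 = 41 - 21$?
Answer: $48576$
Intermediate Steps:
$G = 23$ ($G = 3 + \left(41 - 21\right) = 3 + 20 = 23$)
$- 64 G \left(-33\right) = \left(-64\right) 23 \left(-33\right) = \left(-1472\right) \left(-33\right) = 48576$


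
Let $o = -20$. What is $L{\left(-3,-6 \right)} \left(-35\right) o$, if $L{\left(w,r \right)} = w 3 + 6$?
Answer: $-2100$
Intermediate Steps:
$L{\left(w,r \right)} = 6 + 3 w$ ($L{\left(w,r \right)} = 3 w + 6 = 6 + 3 w$)
$L{\left(-3,-6 \right)} \left(-35\right) o = \left(6 + 3 \left(-3\right)\right) \left(-35\right) \left(-20\right) = \left(6 - 9\right) \left(-35\right) \left(-20\right) = \left(-3\right) \left(-35\right) \left(-20\right) = 105 \left(-20\right) = -2100$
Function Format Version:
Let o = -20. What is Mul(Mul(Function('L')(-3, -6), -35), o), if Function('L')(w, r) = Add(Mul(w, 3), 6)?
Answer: -2100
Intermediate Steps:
Function('L')(w, r) = Add(6, Mul(3, w)) (Function('L')(w, r) = Add(Mul(3, w), 6) = Add(6, Mul(3, w)))
Mul(Mul(Function('L')(-3, -6), -35), o) = Mul(Mul(Add(6, Mul(3, -3)), -35), -20) = Mul(Mul(Add(6, -9), -35), -20) = Mul(Mul(-3, -35), -20) = Mul(105, -20) = -2100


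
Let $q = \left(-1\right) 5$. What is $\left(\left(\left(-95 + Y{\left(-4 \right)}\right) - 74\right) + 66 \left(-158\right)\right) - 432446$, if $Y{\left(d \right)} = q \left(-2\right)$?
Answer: $-443033$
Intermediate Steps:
$q = -5$
$Y{\left(d \right)} = 10$ ($Y{\left(d \right)} = \left(-5\right) \left(-2\right) = 10$)
$\left(\left(\left(-95 + Y{\left(-4 \right)}\right) - 74\right) + 66 \left(-158\right)\right) - 432446 = \left(\left(\left(-95 + 10\right) - 74\right) + 66 \left(-158\right)\right) - 432446 = \left(\left(-85 - 74\right) - 10428\right) - 432446 = \left(-159 - 10428\right) - 432446 = -10587 - 432446 = -443033$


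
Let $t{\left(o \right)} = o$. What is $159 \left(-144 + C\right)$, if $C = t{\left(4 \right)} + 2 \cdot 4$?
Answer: $-20988$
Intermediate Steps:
$C = 12$ ($C = 4 + 2 \cdot 4 = 4 + 8 = 12$)
$159 \left(-144 + C\right) = 159 \left(-144 + 12\right) = 159 \left(-132\right) = -20988$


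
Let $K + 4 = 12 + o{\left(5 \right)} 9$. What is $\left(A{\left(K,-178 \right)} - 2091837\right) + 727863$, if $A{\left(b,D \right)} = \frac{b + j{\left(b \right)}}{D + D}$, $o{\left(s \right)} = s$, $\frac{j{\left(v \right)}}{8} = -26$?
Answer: $- \frac{485574589}{356} \approx -1.364 \cdot 10^{6}$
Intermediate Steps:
$j{\left(v \right)} = -208$ ($j{\left(v \right)} = 8 \left(-26\right) = -208$)
$K = 53$ ($K = -4 + \left(12 + 5 \cdot 9\right) = -4 + \left(12 + 45\right) = -4 + 57 = 53$)
$A{\left(b,D \right)} = \frac{-208 + b}{2 D}$ ($A{\left(b,D \right)} = \frac{b - 208}{D + D} = \frac{-208 + b}{2 D}$)
$\left(A{\left(K,-178 \right)} - 2091837\right) + 727863 = \left(\frac{-208 + 53}{2 \left(-178\right)} - 2091837\right) + 727863 = \left(\frac{1}{2} \left(- \frac{1}{178}\right) \left(-155\right) - 2091837\right) + 727863 = \left(\frac{155}{356} - 2091837\right) + 727863 = - \frac{744693817}{356} + 727863 = - \frac{485574589}{356}$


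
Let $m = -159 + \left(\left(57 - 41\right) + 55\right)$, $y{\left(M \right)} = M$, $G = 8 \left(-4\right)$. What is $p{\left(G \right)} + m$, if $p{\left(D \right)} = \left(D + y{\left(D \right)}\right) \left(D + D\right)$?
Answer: $4008$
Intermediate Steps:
$G = -32$
$m = -88$ ($m = -159 + \left(16 + 55\right) = -159 + 71 = -88$)
$p{\left(D \right)} = 4 D^{2}$ ($p{\left(D \right)} = \left(D + D\right) \left(D + D\right) = 2 D 2 D = 4 D^{2}$)
$p{\left(G \right)} + m = 4 \left(-32\right)^{2} - 88 = 4 \cdot 1024 - 88 = 4096 - 88 = 4008$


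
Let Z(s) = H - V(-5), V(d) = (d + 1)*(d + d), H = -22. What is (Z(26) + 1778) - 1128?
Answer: 588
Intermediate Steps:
V(d) = 2*d*(1 + d) (V(d) = (1 + d)*(2*d) = 2*d*(1 + d))
Z(s) = -62 (Z(s) = -22 - 2*(-5)*(1 - 5) = -22 - 2*(-5)*(-4) = -22 - 1*40 = -22 - 40 = -62)
(Z(26) + 1778) - 1128 = (-62 + 1778) - 1128 = 1716 - 1128 = 588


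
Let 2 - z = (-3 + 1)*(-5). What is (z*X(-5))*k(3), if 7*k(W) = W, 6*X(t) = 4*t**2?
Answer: -400/7 ≈ -57.143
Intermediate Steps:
z = -8 (z = 2 - (-3 + 1)*(-5) = 2 - (-2)*(-5) = 2 - 1*10 = 2 - 10 = -8)
X(t) = 2*t**2/3 (X(t) = (4*t**2)/6 = 2*t**2/3)
k(W) = W/7
(z*X(-5))*k(3) = (-16*(-5)**2/3)*((1/7)*3) = -16*25/3*(3/7) = -8*50/3*(3/7) = -400/3*3/7 = -400/7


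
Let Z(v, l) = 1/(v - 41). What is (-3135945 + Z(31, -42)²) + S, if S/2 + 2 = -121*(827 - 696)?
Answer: -316765099/100 ≈ -3.1677e+6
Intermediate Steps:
S = -31706 (S = -4 + 2*(-121*(827 - 696)) = -4 + 2*(-121*131) = -4 + 2*(-15851) = -4 - 31702 = -31706)
Z(v, l) = 1/(-41 + v)
(-3135945 + Z(31, -42)²) + S = (-3135945 + (1/(-41 + 31))²) - 31706 = (-3135945 + (1/(-10))²) - 31706 = (-3135945 + (-⅒)²) - 31706 = (-3135945 + 1/100) - 31706 = -313594499/100 - 31706 = -316765099/100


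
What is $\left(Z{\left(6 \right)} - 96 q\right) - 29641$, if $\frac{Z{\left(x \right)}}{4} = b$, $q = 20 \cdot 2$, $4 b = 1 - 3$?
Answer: $-33483$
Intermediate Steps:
$b = - \frac{1}{2}$ ($b = \frac{1 - 3}{4} = \frac{1}{4} \left(-2\right) = - \frac{1}{2} \approx -0.5$)
$q = 40$
$Z{\left(x \right)} = -2$ ($Z{\left(x \right)} = 4 \left(- \frac{1}{2}\right) = -2$)
$\left(Z{\left(6 \right)} - 96 q\right) - 29641 = \left(-2 - 3840\right) - 29641 = -3842 - 29641 = -33483$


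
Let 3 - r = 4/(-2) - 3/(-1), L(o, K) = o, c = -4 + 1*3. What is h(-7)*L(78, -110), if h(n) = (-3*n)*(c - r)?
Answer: -4914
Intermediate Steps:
c = -1 (c = -4 + 3 = -1)
r = 2 (r = 3 - (4/(-2) - 3/(-1)) = 3 - (4*(-½) - 3*(-1)) = 3 - (-2 + 3) = 3 - 1*1 = 3 - 1 = 2)
h(n) = 9*n (h(n) = (-3*n)*(-1 - 1*2) = (-3*n)*(-1 - 2) = -3*n*(-3) = 9*n)
h(-7)*L(78, -110) = (9*(-7))*78 = -63*78 = -4914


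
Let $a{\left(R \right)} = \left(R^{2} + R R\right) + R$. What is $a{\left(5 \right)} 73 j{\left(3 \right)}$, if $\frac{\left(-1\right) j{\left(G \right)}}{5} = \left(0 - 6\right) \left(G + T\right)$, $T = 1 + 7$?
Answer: $1324950$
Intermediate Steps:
$T = 8$
$a{\left(R \right)} = R + 2 R^{2}$ ($a{\left(R \right)} = \left(R^{2} + R^{2}\right) + R = 2 R^{2} + R = R + 2 R^{2}$)
$j{\left(G \right)} = 240 + 30 G$ ($j{\left(G \right)} = - 5 \left(0 - 6\right) \left(G + 8\right) = - 5 \left(0 - 6\right) \left(8 + G\right) = - 5 \left(- 6 \left(8 + G\right)\right) = - 5 \left(-48 - 6 G\right) = 240 + 30 G$)
$a{\left(5 \right)} 73 j{\left(3 \right)} = 5 \left(1 + 2 \cdot 5\right) 73 \left(240 + 30 \cdot 3\right) = 5 \left(1 + 10\right) 73 \left(240 + 90\right) = 5 \cdot 11 \cdot 73 \cdot 330 = 55 \cdot 73 \cdot 330 = 4015 \cdot 330 = 1324950$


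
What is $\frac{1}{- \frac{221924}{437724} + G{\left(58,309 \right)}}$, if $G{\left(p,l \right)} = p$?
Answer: $\frac{109431}{6291517} \approx 0.017393$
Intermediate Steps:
$\frac{1}{- \frac{221924}{437724} + G{\left(58,309 \right)}} = \frac{1}{- \frac{221924}{437724} + 58} = \frac{1}{\left(-221924\right) \frac{1}{437724} + 58} = \frac{1}{- \frac{55481}{109431} + 58} = \frac{1}{\frac{6291517}{109431}} = \frac{109431}{6291517}$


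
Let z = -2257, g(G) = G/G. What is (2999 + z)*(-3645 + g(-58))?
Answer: -2703848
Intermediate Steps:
g(G) = 1
(2999 + z)*(-3645 + g(-58)) = (2999 - 2257)*(-3645 + 1) = 742*(-3644) = -2703848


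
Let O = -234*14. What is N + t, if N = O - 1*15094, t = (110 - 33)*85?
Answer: -11825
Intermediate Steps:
O = -3276
t = 6545 (t = 77*85 = 6545)
N = -18370 (N = -3276 - 1*15094 = -3276 - 15094 = -18370)
N + t = -18370 + 6545 = -11825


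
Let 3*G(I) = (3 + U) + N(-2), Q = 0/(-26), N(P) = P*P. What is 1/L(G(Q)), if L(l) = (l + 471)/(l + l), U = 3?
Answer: 20/1423 ≈ 0.014055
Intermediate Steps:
N(P) = P²
Q = 0 (Q = 0*(-1/26) = 0)
G(I) = 10/3 (G(I) = ((3 + 3) + (-2)²)/3 = (6 + 4)/3 = (⅓)*10 = 10/3)
L(l) = (471 + l)/(2*l) (L(l) = (471 + l)/((2*l)) = (471 + l)*(1/(2*l)) = (471 + l)/(2*l))
1/L(G(Q)) = 1/((471 + 10/3)/(2*(10/3))) = 1/((½)*(3/10)*(1423/3)) = 1/(1423/20) = 20/1423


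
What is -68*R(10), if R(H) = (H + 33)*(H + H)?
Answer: -58480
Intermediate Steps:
R(H) = 2*H*(33 + H) (R(H) = (33 + H)*(2*H) = 2*H*(33 + H))
-68*R(10) = -136*10*(33 + 10) = -136*10*43 = -68*860 = -58480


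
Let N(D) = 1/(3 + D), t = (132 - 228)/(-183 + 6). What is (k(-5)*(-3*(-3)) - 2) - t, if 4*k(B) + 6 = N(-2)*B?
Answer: -6441/236 ≈ -27.292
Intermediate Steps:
t = 32/59 (t = -96/(-177) = -96*(-1/177) = 32/59 ≈ 0.54237)
k(B) = -3/2 + B/4 (k(B) = -3/2 + (B/(3 - 2))/4 = -3/2 + (B/1)/4 = -3/2 + (1*B)/4 = -3/2 + B/4)
(k(-5)*(-3*(-3)) - 2) - t = ((-3/2 + (¼)*(-5))*(-3*(-3)) - 2) - 1*32/59 = ((-3/2 - 5/4)*9 - 2) - 32/59 = (-11/4*9 - 2) - 32/59 = (-99/4 - 2) - 32/59 = -107/4 - 32/59 = -6441/236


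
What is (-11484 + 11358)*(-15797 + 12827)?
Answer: 374220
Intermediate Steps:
(-11484 + 11358)*(-15797 + 12827) = -126*(-2970) = 374220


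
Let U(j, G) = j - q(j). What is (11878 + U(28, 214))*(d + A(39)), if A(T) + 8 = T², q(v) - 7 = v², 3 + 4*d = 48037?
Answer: 300582945/2 ≈ 1.5029e+8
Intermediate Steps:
d = 24017/2 (d = -¾ + (¼)*48037 = -¾ + 48037/4 = 24017/2 ≈ 12009.)
q(v) = 7 + v²
U(j, G) = -7 + j - j² (U(j, G) = j - (7 + j²) = j + (-7 - j²) = -7 + j - j²)
A(T) = -8 + T²
(11878 + U(28, 214))*(d + A(39)) = (11878 + (-7 + 28 - 1*28²))*(24017/2 + (-8 + 39²)) = (11878 + (-7 + 28 - 1*784))*(24017/2 + (-8 + 1521)) = (11878 + (-7 + 28 - 784))*(24017/2 + 1513) = (11878 - 763)*(27043/2) = 11115*(27043/2) = 300582945/2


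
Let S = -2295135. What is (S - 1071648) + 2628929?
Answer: -737854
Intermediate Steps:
(S - 1071648) + 2628929 = (-2295135 - 1071648) + 2628929 = -3366783 + 2628929 = -737854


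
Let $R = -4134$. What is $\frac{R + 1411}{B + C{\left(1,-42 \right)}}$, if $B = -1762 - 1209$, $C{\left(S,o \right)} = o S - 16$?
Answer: $\frac{2723}{3029} \approx 0.89898$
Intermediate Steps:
$C{\left(S,o \right)} = -16 + S o$ ($C{\left(S,o \right)} = S o - 16 = -16 + S o$)
$B = -2971$ ($B = -1762 - 1209 = -2971$)
$\frac{R + 1411}{B + C{\left(1,-42 \right)}} = \frac{-4134 + 1411}{-2971 + \left(-16 + 1 \left(-42\right)\right)} = - \frac{2723}{-2971 - 58} = - \frac{2723}{-3029} = \left(-2723\right) \left(- \frac{1}{3029}\right) = \frac{2723}{3029}$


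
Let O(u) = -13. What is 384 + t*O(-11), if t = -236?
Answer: 3452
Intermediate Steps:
384 + t*O(-11) = 384 - 236*(-13) = 384 + 3068 = 3452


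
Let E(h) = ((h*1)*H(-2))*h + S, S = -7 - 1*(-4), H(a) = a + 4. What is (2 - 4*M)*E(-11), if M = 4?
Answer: -3346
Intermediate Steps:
H(a) = 4 + a
S = -3 (S = -7 + 4 = -3)
E(h) = -3 + 2*h² (E(h) = ((h*1)*(4 - 2))*h - 3 = (h*2)*h - 3 = (2*h)*h - 3 = 2*h² - 3 = -3 + 2*h²)
(2 - 4*M)*E(-11) = (2 - 4*4)*(-3 + 2*(-11)²) = (2 - 16)*(-3 + 2*121) = -14*(-3 + 242) = -14*239 = -3346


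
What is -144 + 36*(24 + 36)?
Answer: 2016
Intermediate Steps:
-144 + 36*(24 + 36) = -144 + 36*60 = -144 + 2160 = 2016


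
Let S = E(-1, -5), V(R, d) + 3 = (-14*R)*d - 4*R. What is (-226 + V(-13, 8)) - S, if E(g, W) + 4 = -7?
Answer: 1290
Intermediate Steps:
E(g, W) = -11 (E(g, W) = -4 - 7 = -11)
V(R, d) = -3 - 4*R - 14*R*d (V(R, d) = -3 + ((-14*R)*d - 4*R) = -3 + (-14*R*d - 4*R) = -3 + (-4*R - 14*R*d) = -3 - 4*R - 14*R*d)
S = -11
(-226 + V(-13, 8)) - S = (-226 + (-3 - 4*(-13) - 14*(-13)*8)) - 1*(-11) = (-226 + (-3 + 52 + 1456)) + 11 = (-226 + 1505) + 11 = 1279 + 11 = 1290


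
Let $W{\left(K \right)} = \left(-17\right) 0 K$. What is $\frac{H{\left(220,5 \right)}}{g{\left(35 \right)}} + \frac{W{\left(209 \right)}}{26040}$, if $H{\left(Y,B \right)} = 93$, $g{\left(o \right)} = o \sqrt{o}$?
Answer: $\frac{93 \sqrt{35}}{1225} \approx 0.44914$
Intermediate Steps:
$g{\left(o \right)} = o^{\frac{3}{2}}$
$W{\left(K \right)} = 0$ ($W{\left(K \right)} = 0 K = 0$)
$\frac{H{\left(220,5 \right)}}{g{\left(35 \right)}} + \frac{W{\left(209 \right)}}{26040} = \frac{93}{35^{\frac{3}{2}}} + \frac{0}{26040} = \frac{93}{35 \sqrt{35}} + 0 \cdot \frac{1}{26040} = 93 \frac{\sqrt{35}}{1225} + 0 = \frac{93 \sqrt{35}}{1225} + 0 = \frac{93 \sqrt{35}}{1225}$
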